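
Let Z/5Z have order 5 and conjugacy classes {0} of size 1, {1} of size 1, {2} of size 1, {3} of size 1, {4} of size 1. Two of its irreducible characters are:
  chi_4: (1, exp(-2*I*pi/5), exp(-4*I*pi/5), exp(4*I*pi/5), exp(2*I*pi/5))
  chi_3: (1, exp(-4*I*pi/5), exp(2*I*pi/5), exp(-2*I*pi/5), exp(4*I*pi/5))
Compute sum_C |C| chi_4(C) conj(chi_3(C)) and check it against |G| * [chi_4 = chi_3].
Sum = 0; so <chi_4, chi_3> = 0 (distinct irreducibles are orthogonal).

Derivation: Compute term by term over conjugacy classes (|C| * chi_4(C) * conj(chi_3(C))):
  1*(1)*conj(1) + 1*(exp(-2*I*pi/5))*conj(exp(-4*I*pi/5)) + 1*(exp(-4*I*pi/5))*conj(exp(2*I*pi/5)) + 1*(exp(4*I*pi/5))*conj(exp(-2*I*pi/5)) + 1*(exp(2*I*pi/5))*conj(exp(4*I*pi/5))
  = (1) + (exp(2*I*pi/5)) + (exp(4*I*pi/5)) + (exp(-4*I*pi/5)) + (exp(-2*I*pi/5))
  = 0.
(Exp terms are combined using exp(i*s)*conj(exp(i*t)) = exp(i*(s-t)), and sums of them are collapsed using the identity that for every m > 1 the m distinct m-th roots of unity sum to 0, e.g. 1 + exp(2*I*pi/3) + exp(-2*I*pi/3) = 0.)
Dividing by |G| = 5 gives 0/5 = 0, matching the row-orthogonality relation <chi_4, chi_3> = [chi_4 = chi_3].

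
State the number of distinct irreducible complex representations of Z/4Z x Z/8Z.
32

Derivation: The number of irreducible complex representations of a finite group equals its number of conjugacy classes. Z/4Z x Z/8Z is abelian of order 32, so every element is its own conjugacy class: 32 classes, so Z/4Z x Z/8Z (order 32) has exactly 32 irreducible complex representations.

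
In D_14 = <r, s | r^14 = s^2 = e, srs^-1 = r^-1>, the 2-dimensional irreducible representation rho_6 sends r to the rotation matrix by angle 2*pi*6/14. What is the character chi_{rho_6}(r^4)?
chi_{rho_6}(r^4) = 2*cos(2*pi*6*4/14) = -2*cos(3*pi/7)

Proof sketch: rho_6(r^4) is rotation by angle 2*pi*6*4/14, whose trace is 2*cos(2*pi*6*4/14) = -2*cos(3*pi/7).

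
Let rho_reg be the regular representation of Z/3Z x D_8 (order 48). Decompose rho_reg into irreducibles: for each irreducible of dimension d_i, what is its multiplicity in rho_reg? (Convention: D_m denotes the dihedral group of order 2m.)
Each irreducible V_i of dimension d_i appears with multiplicity d_i, i.e. rho_reg = (direct sum over all irreducibles V_i) d_i V_i. The irreducible dimensions for Z/3Z x D_8 are 1, 1, 1, 1, 1, 1, 1, 1, 1, 1, 1, 1, 2, 2, 2, 2, 2, 2, 2, 2, 2: 12 irreducibles of dimension 1, each with multiplicity 1; 9 irreducibles of dimension 2, each with multiplicity 2. Total dimension 12*1*1 + 9*2*2 = 48 = |G|.

Explanation: General theorem: in the regular representation of a finite group G, each irreducible appears with multiplicity equal to its dimension. Check: dim(rho_reg) = sum d_i^2 = 1 + 1 + 1 + 1 + 1 + 1 + 1 + 1 + 1 + 1 + 1 + 1 + 4 + 4 + 4 + 4 + 4 + 4 + 4 + 4 + 4 = 48 = |G|.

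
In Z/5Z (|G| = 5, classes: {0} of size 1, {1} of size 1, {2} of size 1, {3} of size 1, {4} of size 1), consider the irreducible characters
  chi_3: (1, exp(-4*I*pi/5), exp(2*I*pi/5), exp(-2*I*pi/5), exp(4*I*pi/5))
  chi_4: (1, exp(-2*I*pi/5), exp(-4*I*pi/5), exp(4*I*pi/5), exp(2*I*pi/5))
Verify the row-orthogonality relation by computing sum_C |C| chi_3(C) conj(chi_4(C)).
Sum = 0; so <chi_3, chi_4> = 0 (distinct irreducibles are orthogonal).

Details: Compute term by term over conjugacy classes (|C| * chi_3(C) * conj(chi_4(C))):
  1*(1)*conj(1) + 1*(exp(-4*I*pi/5))*conj(exp(-2*I*pi/5)) + 1*(exp(2*I*pi/5))*conj(exp(-4*I*pi/5)) + 1*(exp(-2*I*pi/5))*conj(exp(4*I*pi/5)) + 1*(exp(4*I*pi/5))*conj(exp(2*I*pi/5))
  = (1) + (exp(-2*I*pi/5)) + (exp(-4*I*pi/5)) + (exp(4*I*pi/5)) + (exp(2*I*pi/5))
  = 0.
(Exp terms are combined using exp(i*s)*conj(exp(i*t)) = exp(i*(s-t)), and sums of them are collapsed using the identity that for every m > 1 the m distinct m-th roots of unity sum to 0, e.g. 1 + exp(2*I*pi/3) + exp(-2*I*pi/3) = 0.)
Dividing by |G| = 5 gives 0/5 = 0, matching the row-orthogonality relation <chi_3, chi_4> = [chi_3 = chi_4].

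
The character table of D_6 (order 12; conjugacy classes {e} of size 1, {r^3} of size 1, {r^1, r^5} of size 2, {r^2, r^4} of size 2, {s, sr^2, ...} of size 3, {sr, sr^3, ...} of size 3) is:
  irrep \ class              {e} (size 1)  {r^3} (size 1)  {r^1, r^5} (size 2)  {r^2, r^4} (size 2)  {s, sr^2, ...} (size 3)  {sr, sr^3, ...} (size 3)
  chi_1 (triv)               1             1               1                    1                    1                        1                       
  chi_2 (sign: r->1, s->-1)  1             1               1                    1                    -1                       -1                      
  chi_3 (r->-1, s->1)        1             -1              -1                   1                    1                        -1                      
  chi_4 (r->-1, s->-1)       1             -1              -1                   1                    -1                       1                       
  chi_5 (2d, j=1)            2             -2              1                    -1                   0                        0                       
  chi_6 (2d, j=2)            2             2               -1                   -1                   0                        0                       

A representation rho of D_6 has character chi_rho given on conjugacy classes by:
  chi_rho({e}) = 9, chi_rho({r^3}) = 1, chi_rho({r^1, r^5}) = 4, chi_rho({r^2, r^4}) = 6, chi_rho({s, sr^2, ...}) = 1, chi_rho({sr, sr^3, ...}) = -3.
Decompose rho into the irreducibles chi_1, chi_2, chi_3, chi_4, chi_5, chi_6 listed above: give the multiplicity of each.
Multiplicities: chi_1: 2, chi_2: 3, chi_3: 2, chi_4: 0, chi_5: 1, chi_6: 0.

Use <chi_rho, chi> = (1/|G|) sum_C |C| * chi_rho(C) * conj(chi(C)) with |G| = 12 for each irreducible chi in the table:
  <chi_rho, chi_1> = (1/12)[1*(9)*conj(1) + 1*(1)*conj(1) + 2*(4)*conj(1) + 2*(6)*conj(1) + 3*(1)*conj(1) + 3*(-3)*conj(1)]
      = (1/12)[(9) + (1) + (8) + (12) + (3) + (-9)] = 24/12 = 2
  <chi_rho, chi_2> = (1/12)[1*(9)*conj(1) + 1*(1)*conj(1) + 2*(4)*conj(1) + 2*(6)*conj(1) + 3*(1)*conj(-1) + 3*(-3)*conj(-1)]
      = (1/12)[(9) + (1) + (8) + (12) + (-3) + (9)] = 36/12 = 3
  <chi_rho, chi_3> = (1/12)[1*(9)*conj(1) + 1*(1)*conj(-1) + 2*(4)*conj(-1) + 2*(6)*conj(1) + 3*(1)*conj(1) + 3*(-3)*conj(-1)]
      = (1/12)[(9) + (-1) + (-8) + (12) + (3) + (9)] = 24/12 = 2
  <chi_rho, chi_4> = (1/12)[1*(9)*conj(1) + 1*(1)*conj(-1) + 2*(4)*conj(-1) + 2*(6)*conj(1) + 3*(1)*conj(-1) + 3*(-3)*conj(1)]
      = (1/12)[(9) + (-1) + (-8) + (12) + (-3) + (-9)] = 0/12 = 0
  <chi_rho, chi_5> = (1/12)[1*(9)*conj(2) + 1*(1)*conj(-2) + 2*(4)*conj(1) + 2*(6)*conj(-1) + 3*(1)*conj(0) + 3*(-3)*conj(0)]
      = (1/12)[(18) + (-2) + (8) + (-12) + (0) + (0)] = 12/12 = 1
  <chi_rho, chi_6> = (1/12)[1*(9)*conj(2) + 1*(1)*conj(2) + 2*(4)*conj(-1) + 2*(6)*conj(-1) + 3*(1)*conj(0) + 3*(-3)*conj(0)]
      = (1/12)[(18) + (2) + (-8) + (-12) + (0) + (0)] = 0/12 = 0
Dimension check: dim(rho) = sum (mult * dim) = 2*1 + 3*1 + 2*1 + 0*1 + 1*2 + 0*2 = 9 = chi_rho(e) = 9.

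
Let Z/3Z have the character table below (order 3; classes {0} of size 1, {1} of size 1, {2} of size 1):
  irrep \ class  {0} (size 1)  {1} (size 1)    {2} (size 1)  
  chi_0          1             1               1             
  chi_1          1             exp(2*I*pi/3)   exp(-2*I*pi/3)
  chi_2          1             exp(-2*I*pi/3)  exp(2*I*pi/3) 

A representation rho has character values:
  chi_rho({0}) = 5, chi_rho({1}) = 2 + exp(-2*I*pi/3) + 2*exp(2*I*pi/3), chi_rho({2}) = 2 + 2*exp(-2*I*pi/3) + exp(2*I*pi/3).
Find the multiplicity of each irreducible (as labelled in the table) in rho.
Multiplicities: chi_0: 2, chi_1: 2, chi_2: 1.

Reasoning: Use <chi_rho, chi> = (1/|G|) sum_C |C| * chi_rho(C) * conj(chi(C)) with |G| = 3 for each irreducible chi in the table:
  <chi_rho, chi_0> = (1/3)[1*(5)*conj(1) + 1*(2 + exp(-2*I*pi/3) + 2*exp(2*I*pi/3))*conj(1) + 1*(2 + 2*exp(-2*I*pi/3) + exp(2*I*pi/3))*conj(1)]
      = (1/3)[(5) + (2 + exp(-2*I*pi/3) + 2*exp(2*I*pi/3)) + (2 + 2*exp(-2*I*pi/3) + exp(2*I*pi/3))] = 6/3 = 2
  <chi_rho, chi_1> = (1/3)[1*(5)*conj(1) + 1*(2 + exp(-2*I*pi/3) + 2*exp(2*I*pi/3))*conj(exp(2*I*pi/3)) + 1*(2 + 2*exp(-2*I*pi/3) + exp(2*I*pi/3))*conj(exp(-2*I*pi/3))]
      = (1/3)[(5) + (2 + 2*exp(-2*I*pi/3) + exp(2*I*pi/3)) + (2 + exp(-2*I*pi/3) + 2*exp(2*I*pi/3))] = 6/3 = 2
  <chi_rho, chi_2> = (1/3)[1*(5)*conj(1) + 1*(2 + exp(-2*I*pi/3) + 2*exp(2*I*pi/3))*conj(exp(-2*I*pi/3)) + 1*(2 + 2*exp(-2*I*pi/3) + exp(2*I*pi/3))*conj(exp(2*I*pi/3))]
      = (1/3)[(5) + (-1) + (-1)] = 3/3 = 1
(Exp terms are combined using exp(i*s)*conj(exp(i*t)) = exp(i*(s-t)), and sums of them are collapsed using the identity that for every m > 1 the m distinct m-th roots of unity sum to 0, e.g. 1 + exp(2*I*pi/3) + exp(-2*I*pi/3) = 0.)
Dimension check: dim(rho) = sum (mult * dim) = 2*1 + 2*1 + 1*1 = 5 = chi_rho(e) = 5.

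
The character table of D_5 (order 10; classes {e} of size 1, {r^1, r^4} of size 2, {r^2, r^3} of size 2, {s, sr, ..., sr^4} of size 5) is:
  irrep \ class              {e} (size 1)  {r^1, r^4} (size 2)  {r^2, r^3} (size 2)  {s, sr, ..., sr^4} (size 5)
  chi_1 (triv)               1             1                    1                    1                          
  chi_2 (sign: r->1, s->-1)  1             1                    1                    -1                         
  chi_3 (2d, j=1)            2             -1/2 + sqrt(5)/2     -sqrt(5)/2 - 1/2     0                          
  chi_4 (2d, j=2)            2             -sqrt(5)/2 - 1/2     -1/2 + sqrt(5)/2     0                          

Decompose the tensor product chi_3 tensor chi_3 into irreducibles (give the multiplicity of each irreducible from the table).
chi_3 tensor chi_3 = chi_1 + chi_2 + chi_4 (all other irreducibles have multiplicity 0).

The character of a tensor product is the pointwise product (chi_3 * chi_3)(C) = chi_3(C) * chi_3(C):
  {e}: (2)*(2), {r^1, r^4}: (-1/2 + sqrt(5)/2)*(-1/2 + sqrt(5)/2), {r^2, r^3}: (-sqrt(5)/2 - 1/2)*(-sqrt(5)/2 - 1/2), {s, sr, ..., sr^4}: (0)*(0)
so (chi_3 * chi_3) takes values
  {e} -> 4, {r^1, r^4} -> 3/2 - sqrt(5)/2, {r^2, r^3} -> sqrt(5)/2 + 3/2, {s, sr, ..., sr^4} -> 0.
Now take the inner product of this character with each irreducible chi from the table, <chi_3*chi_3, chi> = (1/10) sum_C |C| (chi_3*chi_3)(C) conj(chi(C)):
  <chi_3*chi_3, chi_1> = (1/10)[1*(4)*conj(1) + 2*(3/2 - sqrt(5)/2)*conj(1) + 2*(sqrt(5)/2 + 3/2)*conj(1) + 5*(0)*conj(1)]
      = (1/10)[(4) + (3 - sqrt(5)) + (sqrt(5) + 3) + (0)] = 10/10 = 1
  <chi_3*chi_3, chi_2> = (1/10)[1*(4)*conj(1) + 2*(3/2 - sqrt(5)/2)*conj(1) + 2*(sqrt(5)/2 + 3/2)*conj(1) + 5*(0)*conj(-1)]
      = (1/10)[(4) + (3 - sqrt(5)) + (sqrt(5) + 3) + (0)] = 10/10 = 1
  <chi_3*chi_3, chi_3> = (1/10)[1*(4)*conj(2) + 2*(3/2 - sqrt(5)/2)*conj(-1/2 + sqrt(5)/2) + 2*(sqrt(5)/2 + 3/2)*conj(-sqrt(5)/2 - 1/2) + 5*(0)*conj(0)]
      = (1/10)[(8) + (-4 + 2*sqrt(5)) + (-2*sqrt(5) - 4) + (0)] = 0/10 = 0
  <chi_3*chi_3, chi_4> = (1/10)[1*(4)*conj(2) + 2*(3/2 - sqrt(5)/2)*conj(-sqrt(5)/2 - 1/2) + 2*(sqrt(5)/2 + 3/2)*conj(-1/2 + sqrt(5)/2) + 5*(0)*conj(0)]
      = (1/10)[(8) + (1 - sqrt(5)) + (1 + sqrt(5)) + (0)] = 10/10 = 1
Hence the multiplicities are chi_1: 1, chi_2: 1, chi_4: 1. Dimension check: dim(chi_3)*dim(chi_3) = 2*2 = 4 and sum (mult * dim) = 1*1 + 1*1 + 1*2 = 4.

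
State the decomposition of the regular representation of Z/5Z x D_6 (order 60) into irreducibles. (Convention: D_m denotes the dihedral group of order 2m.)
Each irreducible V_i of dimension d_i appears with multiplicity d_i, i.e. rho_reg = (direct sum over all irreducibles V_i) d_i V_i. The irreducible dimensions for Z/5Z x D_6 are 1, 1, 1, 1, 1, 1, 1, 1, 1, 1, 1, 1, 1, 1, 1, 1, 1, 1, 1, 1, 2, 2, 2, 2, 2, 2, 2, 2, 2, 2: 20 irreducibles of dimension 1, each with multiplicity 1; 10 irreducibles of dimension 2, each with multiplicity 2. Total dimension 20*1*1 + 10*2*2 = 60 = |G|.

Argument: General theorem: in the regular representation of a finite group G, each irreducible appears with multiplicity equal to its dimension. Check: dim(rho_reg) = sum d_i^2 = 1 + 1 + 1 + 1 + 1 + 1 + 1 + 1 + 1 + 1 + 1 + 1 + 1 + 1 + 1 + 1 + 1 + 1 + 1 + 1 + 4 + 4 + 4 + 4 + 4 + 4 + 4 + 4 + 4 + 4 = 60 = |G|.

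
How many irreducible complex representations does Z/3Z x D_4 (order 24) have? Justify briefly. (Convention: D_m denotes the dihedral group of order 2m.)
15

Solution. The number of irreducible complex representations of a finite group equals its number of conjugacy classes. For a direct product, #classes(G x H) = #classes(G) * #classes(H). Z/3Z has 3 classes (abelian), D_4 has 5 classes, so 3 * 5 = 15, so Z/3Z x D_4 (order 24) has exactly 15 irreducible complex representations.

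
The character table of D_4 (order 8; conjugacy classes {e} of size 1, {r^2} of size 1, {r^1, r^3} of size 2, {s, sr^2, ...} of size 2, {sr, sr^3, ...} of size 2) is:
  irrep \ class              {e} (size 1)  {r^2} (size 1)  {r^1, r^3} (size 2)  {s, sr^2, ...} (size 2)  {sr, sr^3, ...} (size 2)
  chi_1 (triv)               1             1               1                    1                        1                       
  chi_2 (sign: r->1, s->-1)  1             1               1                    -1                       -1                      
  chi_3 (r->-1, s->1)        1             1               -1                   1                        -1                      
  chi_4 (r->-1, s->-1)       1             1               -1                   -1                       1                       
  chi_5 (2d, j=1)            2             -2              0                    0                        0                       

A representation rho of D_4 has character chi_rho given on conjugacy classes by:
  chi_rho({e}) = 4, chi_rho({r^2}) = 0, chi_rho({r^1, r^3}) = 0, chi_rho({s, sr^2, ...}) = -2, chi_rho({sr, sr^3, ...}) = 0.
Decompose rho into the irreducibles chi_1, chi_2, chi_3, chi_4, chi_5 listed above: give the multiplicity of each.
Multiplicities: chi_1: 0, chi_2: 1, chi_3: 0, chi_4: 1, chi_5: 1.

Proof sketch: Use <chi_rho, chi> = (1/|G|) sum_C |C| * chi_rho(C) * conj(chi(C)) with |G| = 8 for each irreducible chi in the table:
  <chi_rho, chi_1> = (1/8)[1*(4)*conj(1) + 1*(0)*conj(1) + 2*(0)*conj(1) + 2*(-2)*conj(1) + 2*(0)*conj(1)]
      = (1/8)[(4) + (0) + (0) + (-4) + (0)] = 0/8 = 0
  <chi_rho, chi_2> = (1/8)[1*(4)*conj(1) + 1*(0)*conj(1) + 2*(0)*conj(1) + 2*(-2)*conj(-1) + 2*(0)*conj(-1)]
      = (1/8)[(4) + (0) + (0) + (4) + (0)] = 8/8 = 1
  <chi_rho, chi_3> = (1/8)[1*(4)*conj(1) + 1*(0)*conj(1) + 2*(0)*conj(-1) + 2*(-2)*conj(1) + 2*(0)*conj(-1)]
      = (1/8)[(4) + (0) + (0) + (-4) + (0)] = 0/8 = 0
  <chi_rho, chi_4> = (1/8)[1*(4)*conj(1) + 1*(0)*conj(1) + 2*(0)*conj(-1) + 2*(-2)*conj(-1) + 2*(0)*conj(1)]
      = (1/8)[(4) + (0) + (0) + (4) + (0)] = 8/8 = 1
  <chi_rho, chi_5> = (1/8)[1*(4)*conj(2) + 1*(0)*conj(-2) + 2*(0)*conj(0) + 2*(-2)*conj(0) + 2*(0)*conj(0)]
      = (1/8)[(8) + (0) + (0) + (0) + (0)] = 8/8 = 1
Dimension check: dim(rho) = sum (mult * dim) = 0*1 + 1*1 + 0*1 + 1*1 + 1*2 = 4 = chi_rho(e) = 4.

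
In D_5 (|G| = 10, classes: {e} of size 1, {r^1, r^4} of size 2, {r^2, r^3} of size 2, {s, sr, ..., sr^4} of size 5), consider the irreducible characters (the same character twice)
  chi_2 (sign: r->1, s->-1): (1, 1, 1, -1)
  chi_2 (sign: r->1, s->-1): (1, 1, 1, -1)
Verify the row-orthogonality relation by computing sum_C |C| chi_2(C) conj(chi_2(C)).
Sum = 10 = |G| = 10; so <chi_2, chi_2> = 1 (norm-1 confirms irreducibility).

Solution. Compute term by term over conjugacy classes (|C| * chi_2(C) * conj(chi_2(C))):
  1*(1)*conj(1) + 2*(1)*conj(1) + 2*(1)*conj(1) + 5*(-1)*conj(-1)
  = (1) + (2) + (2) + (5)
  = 10.
Dividing by |G| = 10 gives 10/10 = 1, matching the row-orthogonality relation <chi_2, chi_2> = [chi_2 = chi_2].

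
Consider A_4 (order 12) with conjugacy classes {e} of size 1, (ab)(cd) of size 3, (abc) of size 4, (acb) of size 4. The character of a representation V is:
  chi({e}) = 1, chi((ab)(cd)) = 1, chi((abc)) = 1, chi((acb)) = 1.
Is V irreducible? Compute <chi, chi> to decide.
Irreducible: <chi, chi> = 1.

Working: <chi, chi> = (1/|G|) sum_C |C| * |chi(C)|^2 = (1/12)[1*|1|^2 + 3*|1|^2 + 4*|1|^2 + 4*|1|^2]
  = (1/12)[(1) + (3) + (4) + (4)] = 12/12 = 1.
(Exp terms are combined using exp(i*s)*conj(exp(i*t)) = exp(i*(s-t)), and sums of them are collapsed using the identity that for every m > 1 the m distinct m-th roots of unity sum to 0, e.g. 1 + exp(2*I*pi/3) + exp(-2*I*pi/3) = 0.)
A character is irreducible iff <chi, chi> = 1, so this representation is irreducible.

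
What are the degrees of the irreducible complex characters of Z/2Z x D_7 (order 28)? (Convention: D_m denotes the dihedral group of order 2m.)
Dimensions: 1, 1, 1, 1, 2, 2, 2, 2, 2, 2

There are 10 irreducibles (= number of conjugacy classes). Their dimensions d_i satisfy sum d_i^2 = |G| = 28: 1 + 1 + 1 + 1 + 4 + 4 + 4 + 4 + 4 + 4 = 28. (For the product with Z/2Z: each of the 2 1-dim characters of Z/2Z tensors with each irrep of D_7, giving 2 copies of each D_7-dimension.)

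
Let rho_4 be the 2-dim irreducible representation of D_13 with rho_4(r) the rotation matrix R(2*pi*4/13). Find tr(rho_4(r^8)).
chi_{rho_4}(r^8) = 2*cos(2*pi*4*8/13) = -2*cos(pi/13)

Proof sketch: rho_4(r^8) is rotation by angle 2*pi*4*8/13, whose trace is 2*cos(2*pi*4*8/13) = -2*cos(pi/13).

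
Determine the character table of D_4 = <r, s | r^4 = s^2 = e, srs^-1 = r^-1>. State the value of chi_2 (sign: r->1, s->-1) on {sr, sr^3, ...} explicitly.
Conjugacy classes: {e} of size 1, {r^2} of size 1, {r^1, r^3} of size 2, {s, sr^2, ...} of size 2, {sr, sr^3, ...} of size 2.
Character table:
  irrep \ class              {e} (size 1)  {r^2} (size 1)  {r^1, r^3} (size 2)  {s, sr^2, ...} (size 2)  {sr, sr^3, ...} (size 2)
  chi_1 (triv)               1             1               1                    1                        1                       
  chi_2 (sign: r->1, s->-1)  1             1               1                    -1                       -1                      
  chi_3 (r->-1, s->1)        1             1               -1                   1                        -1                      
  chi_4 (r->-1, s->-1)       1             1               -1                   -1                       1                       
  chi_5 (2d, j=1)            2             -2              0                    0                        0                       

Spot check: chi_2 (sign: r->1, s->-1) on {sr, sr^3, ...} = -1.

Justification: D_4 has order 2*4 = 8 with 5 conjugacy classes, hence 5 irreducibles. Sum of squared dims 1 + 1 + 1 + 1 + 4 = 8 = |G|. Linear characters come from the abelianisation; the 2-dimensional irreps have character r^k -> 2*cos(2*pi*j*k/4), reflections -> 0.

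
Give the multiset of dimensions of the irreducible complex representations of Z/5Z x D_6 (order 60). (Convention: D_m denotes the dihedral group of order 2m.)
Dimensions: 1, 1, 1, 1, 1, 1, 1, 1, 1, 1, 1, 1, 1, 1, 1, 1, 1, 1, 1, 1, 2, 2, 2, 2, 2, 2, 2, 2, 2, 2

Argument: There are 30 irreducibles (= number of conjugacy classes). Their dimensions d_i satisfy sum d_i^2 = |G| = 60: 1 + 1 + 1 + 1 + 1 + 1 + 1 + 1 + 1 + 1 + 1 + 1 + 1 + 1 + 1 + 1 + 1 + 1 + 1 + 1 + 4 + 4 + 4 + 4 + 4 + 4 + 4 + 4 + 4 + 4 = 60. (For the product with Z/5Z: each of the 5 1-dim characters of Z/5Z tensors with each irrep of D_6, giving 5 copies of each D_6-dimension.)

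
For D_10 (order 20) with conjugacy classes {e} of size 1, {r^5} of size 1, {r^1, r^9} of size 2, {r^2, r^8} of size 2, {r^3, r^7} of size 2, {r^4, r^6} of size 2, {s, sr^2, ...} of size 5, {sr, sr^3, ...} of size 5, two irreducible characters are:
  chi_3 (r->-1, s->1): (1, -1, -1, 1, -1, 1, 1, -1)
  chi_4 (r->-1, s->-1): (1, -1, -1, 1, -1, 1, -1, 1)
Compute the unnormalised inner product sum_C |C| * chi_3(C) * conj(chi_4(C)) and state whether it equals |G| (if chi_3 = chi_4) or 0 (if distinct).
Sum = 0; so <chi_3, chi_4> = 0 (distinct irreducibles are orthogonal).

Details: Compute term by term over conjugacy classes (|C| * chi_3(C) * conj(chi_4(C))):
  1*(1)*conj(1) + 1*(-1)*conj(-1) + 2*(-1)*conj(-1) + 2*(1)*conj(1) + 2*(-1)*conj(-1) + 2*(1)*conj(1) + 5*(1)*conj(-1) + 5*(-1)*conj(1)
  = (1) + (1) + (2) + (2) + (2) + (2) + (-5) + (-5)
  = 0.
Dividing by |G| = 20 gives 0/20 = 0, matching the row-orthogonality relation <chi_3, chi_4> = [chi_3 = chi_4].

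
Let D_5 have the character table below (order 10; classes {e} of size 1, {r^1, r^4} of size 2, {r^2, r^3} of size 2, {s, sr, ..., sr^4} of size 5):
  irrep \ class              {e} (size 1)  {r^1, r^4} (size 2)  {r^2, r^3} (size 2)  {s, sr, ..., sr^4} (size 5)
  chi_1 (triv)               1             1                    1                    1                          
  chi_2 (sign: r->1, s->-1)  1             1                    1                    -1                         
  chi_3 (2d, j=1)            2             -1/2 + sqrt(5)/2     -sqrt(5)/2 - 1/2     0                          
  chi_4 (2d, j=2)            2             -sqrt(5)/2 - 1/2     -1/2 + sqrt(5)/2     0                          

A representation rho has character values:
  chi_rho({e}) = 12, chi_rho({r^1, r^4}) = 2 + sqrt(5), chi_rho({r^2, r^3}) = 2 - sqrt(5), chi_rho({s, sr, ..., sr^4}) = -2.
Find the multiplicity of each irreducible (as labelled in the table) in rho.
Multiplicities: chi_1: 1, chi_2: 3, chi_3: 3, chi_4: 1.

Details: Use <chi_rho, chi> = (1/|G|) sum_C |C| * chi_rho(C) * conj(chi(C)) with |G| = 10 for each irreducible chi in the table:
  <chi_rho, chi_1> = (1/10)[1*(12)*conj(1) + 2*(2 + sqrt(5))*conj(1) + 2*(2 - sqrt(5))*conj(1) + 5*(-2)*conj(1)]
      = (1/10)[(12) + (4 + 2*sqrt(5)) + (4 - 2*sqrt(5)) + (-10)] = 10/10 = 1
  <chi_rho, chi_2> = (1/10)[1*(12)*conj(1) + 2*(2 + sqrt(5))*conj(1) + 2*(2 - sqrt(5))*conj(1) + 5*(-2)*conj(-1)]
      = (1/10)[(12) + (4 + 2*sqrt(5)) + (4 - 2*sqrt(5)) + (10)] = 30/10 = 3
  <chi_rho, chi_3> = (1/10)[1*(12)*conj(2) + 2*(2 + sqrt(5))*conj(-1/2 + sqrt(5)/2) + 2*(2 - sqrt(5))*conj(-sqrt(5)/2 - 1/2) + 5*(-2)*conj(0)]
      = (1/10)[(24) + (sqrt(5) + 3) + (3 - sqrt(5)) + (0)] = 30/10 = 3
  <chi_rho, chi_4> = (1/10)[1*(12)*conj(2) + 2*(2 + sqrt(5))*conj(-sqrt(5)/2 - 1/2) + 2*(2 - sqrt(5))*conj(-1/2 + sqrt(5)/2) + 5*(-2)*conj(0)]
      = (1/10)[(24) + (-7 - 3*sqrt(5)) + (-7 + 3*sqrt(5)) + (0)] = 10/10 = 1
Dimension check: dim(rho) = sum (mult * dim) = 1*1 + 3*1 + 3*2 + 1*2 = 12 = chi_rho(e) = 12.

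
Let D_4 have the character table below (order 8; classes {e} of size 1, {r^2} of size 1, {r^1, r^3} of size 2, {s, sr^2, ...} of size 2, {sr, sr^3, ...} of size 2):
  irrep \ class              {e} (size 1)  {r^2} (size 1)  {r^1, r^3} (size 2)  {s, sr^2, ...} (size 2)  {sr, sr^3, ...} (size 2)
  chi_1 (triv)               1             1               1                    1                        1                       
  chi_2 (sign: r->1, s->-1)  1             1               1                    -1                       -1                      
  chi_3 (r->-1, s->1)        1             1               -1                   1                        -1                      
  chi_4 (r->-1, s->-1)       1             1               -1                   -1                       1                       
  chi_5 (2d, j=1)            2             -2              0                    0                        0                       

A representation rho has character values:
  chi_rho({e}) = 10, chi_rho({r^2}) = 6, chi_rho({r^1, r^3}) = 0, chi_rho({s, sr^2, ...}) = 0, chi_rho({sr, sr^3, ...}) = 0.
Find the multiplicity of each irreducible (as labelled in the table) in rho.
Multiplicities: chi_1: 2, chi_2: 2, chi_3: 2, chi_4: 2, chi_5: 1.

Working: Use <chi_rho, chi> = (1/|G|) sum_C |C| * chi_rho(C) * conj(chi(C)) with |G| = 8 for each irreducible chi in the table:
  <chi_rho, chi_1> = (1/8)[1*(10)*conj(1) + 1*(6)*conj(1) + 2*(0)*conj(1) + 2*(0)*conj(1) + 2*(0)*conj(1)]
      = (1/8)[(10) + (6) + (0) + (0) + (0)] = 16/8 = 2
  <chi_rho, chi_2> = (1/8)[1*(10)*conj(1) + 1*(6)*conj(1) + 2*(0)*conj(1) + 2*(0)*conj(-1) + 2*(0)*conj(-1)]
      = (1/8)[(10) + (6) + (0) + (0) + (0)] = 16/8 = 2
  <chi_rho, chi_3> = (1/8)[1*(10)*conj(1) + 1*(6)*conj(1) + 2*(0)*conj(-1) + 2*(0)*conj(1) + 2*(0)*conj(-1)]
      = (1/8)[(10) + (6) + (0) + (0) + (0)] = 16/8 = 2
  <chi_rho, chi_4> = (1/8)[1*(10)*conj(1) + 1*(6)*conj(1) + 2*(0)*conj(-1) + 2*(0)*conj(-1) + 2*(0)*conj(1)]
      = (1/8)[(10) + (6) + (0) + (0) + (0)] = 16/8 = 2
  <chi_rho, chi_5> = (1/8)[1*(10)*conj(2) + 1*(6)*conj(-2) + 2*(0)*conj(0) + 2*(0)*conj(0) + 2*(0)*conj(0)]
      = (1/8)[(20) + (-12) + (0) + (0) + (0)] = 8/8 = 1
Dimension check: dim(rho) = sum (mult * dim) = 2*1 + 2*1 + 2*1 + 2*1 + 1*2 = 10 = chi_rho(e) = 10.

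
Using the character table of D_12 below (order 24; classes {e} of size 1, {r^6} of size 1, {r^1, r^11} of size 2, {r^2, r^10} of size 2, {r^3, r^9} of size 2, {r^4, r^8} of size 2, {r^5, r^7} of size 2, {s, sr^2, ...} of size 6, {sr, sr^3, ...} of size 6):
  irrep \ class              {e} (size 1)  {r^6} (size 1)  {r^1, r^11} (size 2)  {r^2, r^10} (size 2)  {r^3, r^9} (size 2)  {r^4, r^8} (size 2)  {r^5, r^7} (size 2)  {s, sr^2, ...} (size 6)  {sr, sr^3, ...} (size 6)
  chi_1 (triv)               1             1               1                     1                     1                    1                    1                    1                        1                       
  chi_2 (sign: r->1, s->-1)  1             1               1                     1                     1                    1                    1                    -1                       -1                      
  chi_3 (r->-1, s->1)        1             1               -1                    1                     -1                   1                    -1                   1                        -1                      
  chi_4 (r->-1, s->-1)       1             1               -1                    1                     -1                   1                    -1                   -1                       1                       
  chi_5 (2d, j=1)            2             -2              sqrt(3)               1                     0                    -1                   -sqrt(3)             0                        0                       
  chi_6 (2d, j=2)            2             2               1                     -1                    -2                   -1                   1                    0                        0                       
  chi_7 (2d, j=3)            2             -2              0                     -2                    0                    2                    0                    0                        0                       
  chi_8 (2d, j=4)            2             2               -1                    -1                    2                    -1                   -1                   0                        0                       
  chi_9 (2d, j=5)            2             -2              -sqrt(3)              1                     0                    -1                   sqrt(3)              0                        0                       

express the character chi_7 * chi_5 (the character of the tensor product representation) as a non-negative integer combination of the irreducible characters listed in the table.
chi_7 tensor chi_5 = chi_6 + chi_8 (all other irreducibles have multiplicity 0).

Reasoning: The character of a tensor product is the pointwise product (chi_7 * chi_5)(C) = chi_7(C) * chi_5(C):
  {e}: (2)*(2), {r^6}: (-2)*(-2), {r^1, r^11}: (0)*(sqrt(3)), {r^2, r^10}: (-2)*(1), {r^3, r^9}: (0)*(0), {r^4, r^8}: (2)*(-1), {r^5, r^7}: (0)*(-sqrt(3)), {s, sr^2, ...}: (0)*(0), {sr, sr^3, ...}: (0)*(0)
so (chi_7 * chi_5) takes values
  {e} -> 4, {r^6} -> 4, {r^1, r^11} -> 0, {r^2, r^10} -> -2, {r^3, r^9} -> 0, {r^4, r^8} -> -2, {r^5, r^7} -> 0, {s, sr^2, ...} -> 0, {sr, sr^3, ...} -> 0.
Now take the inner product of this character with each irreducible chi from the table, <chi_7*chi_5, chi> = (1/24) sum_C |C| (chi_7*chi_5)(C) conj(chi(C)):
  <chi_7*chi_5, chi_1> = (1/24)[1*(4)*conj(1) + 1*(4)*conj(1) + 2*(0)*conj(1) + 2*(-2)*conj(1) + 2*(0)*conj(1) + 2*(-2)*conj(1) + 2*(0)*conj(1) + 6*(0)*conj(1) + 6*(0)*conj(1)]
      = (1/24)[(4) + (4) + (0) + (-4) + (0) + (-4) + (0) + (0) + (0)] = 0/24 = 0
  <chi_7*chi_5, chi_2> = (1/24)[1*(4)*conj(1) + 1*(4)*conj(1) + 2*(0)*conj(1) + 2*(-2)*conj(1) + 2*(0)*conj(1) + 2*(-2)*conj(1) + 2*(0)*conj(1) + 6*(0)*conj(-1) + 6*(0)*conj(-1)]
      = (1/24)[(4) + (4) + (0) + (-4) + (0) + (-4) + (0) + (0) + (0)] = 0/24 = 0
  <chi_7*chi_5, chi_3> = (1/24)[1*(4)*conj(1) + 1*(4)*conj(1) + 2*(0)*conj(-1) + 2*(-2)*conj(1) + 2*(0)*conj(-1) + 2*(-2)*conj(1) + 2*(0)*conj(-1) + 6*(0)*conj(1) + 6*(0)*conj(-1)]
      = (1/24)[(4) + (4) + (0) + (-4) + (0) + (-4) + (0) + (0) + (0)] = 0/24 = 0
  <chi_7*chi_5, chi_4> = (1/24)[1*(4)*conj(1) + 1*(4)*conj(1) + 2*(0)*conj(-1) + 2*(-2)*conj(1) + 2*(0)*conj(-1) + 2*(-2)*conj(1) + 2*(0)*conj(-1) + 6*(0)*conj(-1) + 6*(0)*conj(1)]
      = (1/24)[(4) + (4) + (0) + (-4) + (0) + (-4) + (0) + (0) + (0)] = 0/24 = 0
  <chi_7*chi_5, chi_5> = (1/24)[1*(4)*conj(2) + 1*(4)*conj(-2) + 2*(0)*conj(sqrt(3)) + 2*(-2)*conj(1) + 2*(0)*conj(0) + 2*(-2)*conj(-1) + 2*(0)*conj(-sqrt(3)) + 6*(0)*conj(0) + 6*(0)*conj(0)]
      = (1/24)[(8) + (-8) + (0) + (-4) + (0) + (4) + (0) + (0) + (0)] = 0/24 = 0
  <chi_7*chi_5, chi_6> = (1/24)[1*(4)*conj(2) + 1*(4)*conj(2) + 2*(0)*conj(1) + 2*(-2)*conj(-1) + 2*(0)*conj(-2) + 2*(-2)*conj(-1) + 2*(0)*conj(1) + 6*(0)*conj(0) + 6*(0)*conj(0)]
      = (1/24)[(8) + (8) + (0) + (4) + (0) + (4) + (0) + (0) + (0)] = 24/24 = 1
  <chi_7*chi_5, chi_7> = (1/24)[1*(4)*conj(2) + 1*(4)*conj(-2) + 2*(0)*conj(0) + 2*(-2)*conj(-2) + 2*(0)*conj(0) + 2*(-2)*conj(2) + 2*(0)*conj(0) + 6*(0)*conj(0) + 6*(0)*conj(0)]
      = (1/24)[(8) + (-8) + (0) + (8) + (0) + (-8) + (0) + (0) + (0)] = 0/24 = 0
  <chi_7*chi_5, chi_8> = (1/24)[1*(4)*conj(2) + 1*(4)*conj(2) + 2*(0)*conj(-1) + 2*(-2)*conj(-1) + 2*(0)*conj(2) + 2*(-2)*conj(-1) + 2*(0)*conj(-1) + 6*(0)*conj(0) + 6*(0)*conj(0)]
      = (1/24)[(8) + (8) + (0) + (4) + (0) + (4) + (0) + (0) + (0)] = 24/24 = 1
  <chi_7*chi_5, chi_9> = (1/24)[1*(4)*conj(2) + 1*(4)*conj(-2) + 2*(0)*conj(-sqrt(3)) + 2*(-2)*conj(1) + 2*(0)*conj(0) + 2*(-2)*conj(-1) + 2*(0)*conj(sqrt(3)) + 6*(0)*conj(0) + 6*(0)*conj(0)]
      = (1/24)[(8) + (-8) + (0) + (-4) + (0) + (4) + (0) + (0) + (0)] = 0/24 = 0
Hence the multiplicities are chi_6: 1, chi_8: 1. Dimension check: dim(chi_7)*dim(chi_5) = 2*2 = 4 and sum (mult * dim) = 1*2 + 1*2 = 4.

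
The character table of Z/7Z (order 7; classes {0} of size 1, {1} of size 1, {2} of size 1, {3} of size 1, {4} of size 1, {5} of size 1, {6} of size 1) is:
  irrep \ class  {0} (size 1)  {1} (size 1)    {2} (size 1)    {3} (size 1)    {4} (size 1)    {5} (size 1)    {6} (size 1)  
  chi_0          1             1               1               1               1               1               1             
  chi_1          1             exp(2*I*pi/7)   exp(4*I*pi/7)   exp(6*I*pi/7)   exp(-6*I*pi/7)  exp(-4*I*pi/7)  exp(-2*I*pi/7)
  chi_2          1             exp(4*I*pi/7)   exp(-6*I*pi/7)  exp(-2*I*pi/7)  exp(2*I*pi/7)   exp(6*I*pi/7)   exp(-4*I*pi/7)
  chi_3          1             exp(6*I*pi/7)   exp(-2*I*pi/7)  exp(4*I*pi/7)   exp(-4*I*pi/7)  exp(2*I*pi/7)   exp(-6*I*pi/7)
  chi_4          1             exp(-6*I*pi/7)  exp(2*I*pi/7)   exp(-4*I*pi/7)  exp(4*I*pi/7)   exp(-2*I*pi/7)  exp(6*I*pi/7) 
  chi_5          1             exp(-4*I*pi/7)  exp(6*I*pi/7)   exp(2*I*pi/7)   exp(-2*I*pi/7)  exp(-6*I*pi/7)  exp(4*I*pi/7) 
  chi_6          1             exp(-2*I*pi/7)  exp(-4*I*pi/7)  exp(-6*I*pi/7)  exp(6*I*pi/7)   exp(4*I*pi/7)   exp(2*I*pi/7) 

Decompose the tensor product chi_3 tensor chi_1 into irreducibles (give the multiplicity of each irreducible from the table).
chi_3 tensor chi_1 = chi_4 (all other irreducibles have multiplicity 0).

Reasoning: The character of a tensor product is the pointwise product (chi_3 * chi_1)(C) = chi_3(C) * chi_1(C):
  {0}: (1)*(1), {1}: (exp(6*I*pi/7))*(exp(2*I*pi/7)), {2}: (exp(-2*I*pi/7))*(exp(4*I*pi/7)), {3}: (exp(4*I*pi/7))*(exp(6*I*pi/7)), {4}: (exp(-4*I*pi/7))*(exp(-6*I*pi/7)), {5}: (exp(2*I*pi/7))*(exp(-4*I*pi/7)), {6}: (exp(-6*I*pi/7))*(exp(-2*I*pi/7))
so (chi_3 * chi_1) takes values
  {0} -> 1, {1} -> exp(-6*I*pi/7), {2} -> exp(2*I*pi/7), {3} -> exp(-4*I*pi/7), {4} -> exp(4*I*pi/7), {5} -> exp(-2*I*pi/7), {6} -> exp(6*I*pi/7).
Now take the inner product of this character with each irreducible chi from the table, <chi_3*chi_1, chi> = (1/7) sum_C |C| (chi_3*chi_1)(C) conj(chi(C)):
  <chi_3*chi_1, chi_0> = (1/7)[1*(1)*conj(1) + 1*(exp(-6*I*pi/7))*conj(1) + 1*(exp(2*I*pi/7))*conj(1) + 1*(exp(-4*I*pi/7))*conj(1) + 1*(exp(4*I*pi/7))*conj(1) + 1*(exp(-2*I*pi/7))*conj(1) + 1*(exp(6*I*pi/7))*conj(1)]
      = (1/7)[(1) + (exp(-6*I*pi/7)) + (exp(2*I*pi/7)) + (exp(-4*I*pi/7)) + (exp(4*I*pi/7)) + (exp(-2*I*pi/7)) + (exp(6*I*pi/7))] = 0/7 = 0
  <chi_3*chi_1, chi_1> = (1/7)[1*(1)*conj(1) + 1*(exp(-6*I*pi/7))*conj(exp(2*I*pi/7)) + 1*(exp(2*I*pi/7))*conj(exp(4*I*pi/7)) + 1*(exp(-4*I*pi/7))*conj(exp(6*I*pi/7)) + 1*(exp(4*I*pi/7))*conj(exp(-6*I*pi/7)) + 1*(exp(-2*I*pi/7))*conj(exp(-4*I*pi/7)) + 1*(exp(6*I*pi/7))*conj(exp(-2*I*pi/7))]
      = (1/7)[(1) + (exp(6*I*pi/7)) + (exp(-2*I*pi/7)) + (exp(4*I*pi/7)) + (exp(-4*I*pi/7)) + (exp(2*I*pi/7)) + (exp(-6*I*pi/7))] = 0/7 = 0
  <chi_3*chi_1, chi_2> = (1/7)[1*(1)*conj(1) + 1*(exp(-6*I*pi/7))*conj(exp(4*I*pi/7)) + 1*(exp(2*I*pi/7))*conj(exp(-6*I*pi/7)) + 1*(exp(-4*I*pi/7))*conj(exp(-2*I*pi/7)) + 1*(exp(4*I*pi/7))*conj(exp(2*I*pi/7)) + 1*(exp(-2*I*pi/7))*conj(exp(6*I*pi/7)) + 1*(exp(6*I*pi/7))*conj(exp(-4*I*pi/7))]
      = (1/7)[(1) + (exp(4*I*pi/7)) + (exp(-6*I*pi/7)) + (exp(-2*I*pi/7)) + (exp(2*I*pi/7)) + (exp(6*I*pi/7)) + (exp(-4*I*pi/7))] = 0/7 = 0
  <chi_3*chi_1, chi_3> = (1/7)[1*(1)*conj(1) + 1*(exp(-6*I*pi/7))*conj(exp(6*I*pi/7)) + 1*(exp(2*I*pi/7))*conj(exp(-2*I*pi/7)) + 1*(exp(-4*I*pi/7))*conj(exp(4*I*pi/7)) + 1*(exp(4*I*pi/7))*conj(exp(-4*I*pi/7)) + 1*(exp(-2*I*pi/7))*conj(exp(2*I*pi/7)) + 1*(exp(6*I*pi/7))*conj(exp(-6*I*pi/7))]
      = (1/7)[(1) + (exp(2*I*pi/7)) + (exp(4*I*pi/7)) + (exp(6*I*pi/7)) + (exp(-6*I*pi/7)) + (exp(-4*I*pi/7)) + (exp(-2*I*pi/7))] = 0/7 = 0
  <chi_3*chi_1, chi_4> = (1/7)[1*(1)*conj(1) + 1*(exp(-6*I*pi/7))*conj(exp(-6*I*pi/7)) + 1*(exp(2*I*pi/7))*conj(exp(2*I*pi/7)) + 1*(exp(-4*I*pi/7))*conj(exp(-4*I*pi/7)) + 1*(exp(4*I*pi/7))*conj(exp(4*I*pi/7)) + 1*(exp(-2*I*pi/7))*conj(exp(-2*I*pi/7)) + 1*(exp(6*I*pi/7))*conj(exp(6*I*pi/7))]
      = (1/7)[(1) + (1) + (1) + (1) + (1) + (1) + (1)] = 7/7 = 1
  <chi_3*chi_1, chi_5> = (1/7)[1*(1)*conj(1) + 1*(exp(-6*I*pi/7))*conj(exp(-4*I*pi/7)) + 1*(exp(2*I*pi/7))*conj(exp(6*I*pi/7)) + 1*(exp(-4*I*pi/7))*conj(exp(2*I*pi/7)) + 1*(exp(4*I*pi/7))*conj(exp(-2*I*pi/7)) + 1*(exp(-2*I*pi/7))*conj(exp(-6*I*pi/7)) + 1*(exp(6*I*pi/7))*conj(exp(4*I*pi/7))]
      = (1/7)[(1) + (exp(-2*I*pi/7)) + (exp(-4*I*pi/7)) + (exp(-6*I*pi/7)) + (exp(6*I*pi/7)) + (exp(4*I*pi/7)) + (exp(2*I*pi/7))] = 0/7 = 0
  <chi_3*chi_1, chi_6> = (1/7)[1*(1)*conj(1) + 1*(exp(-6*I*pi/7))*conj(exp(-2*I*pi/7)) + 1*(exp(2*I*pi/7))*conj(exp(-4*I*pi/7)) + 1*(exp(-4*I*pi/7))*conj(exp(-6*I*pi/7)) + 1*(exp(4*I*pi/7))*conj(exp(6*I*pi/7)) + 1*(exp(-2*I*pi/7))*conj(exp(4*I*pi/7)) + 1*(exp(6*I*pi/7))*conj(exp(2*I*pi/7))]
      = (1/7)[(1) + (exp(-4*I*pi/7)) + (exp(6*I*pi/7)) + (exp(2*I*pi/7)) + (exp(-2*I*pi/7)) + (exp(-6*I*pi/7)) + (exp(4*I*pi/7))] = 0/7 = 0
(Exp terms are combined using exp(i*s)*conj(exp(i*t)) = exp(i*(s-t)), and sums of them are collapsed using the identity that for every m > 1 the m distinct m-th roots of unity sum to 0, e.g. 1 + exp(2*I*pi/3) + exp(-2*I*pi/3) = 0.)
Hence the multiplicities are chi_4: 1. Dimension check: dim(chi_3)*dim(chi_1) = 1*1 = 1 and sum (mult * dim) = 1*1 = 1.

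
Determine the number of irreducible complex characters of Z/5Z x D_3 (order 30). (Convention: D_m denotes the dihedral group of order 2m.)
15

Justification: The number of irreducible complex representations of a finite group equals its number of conjugacy classes. For a direct product, #classes(G x H) = #classes(G) * #classes(H). Z/5Z has 5 classes (abelian), D_3 has 3 classes, so 5 * 3 = 15, so Z/5Z x D_3 (order 30) has exactly 15 irreducible complex representations.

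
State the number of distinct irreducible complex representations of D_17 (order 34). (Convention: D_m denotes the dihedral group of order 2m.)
10

Details: The number of irreducible complex representations of a finite group equals its number of conjugacy classes. D_17 has 10 conjugacy classes ((n+3)/2 for n odd), so D_17 (order 34) has exactly 10 irreducible complex representations.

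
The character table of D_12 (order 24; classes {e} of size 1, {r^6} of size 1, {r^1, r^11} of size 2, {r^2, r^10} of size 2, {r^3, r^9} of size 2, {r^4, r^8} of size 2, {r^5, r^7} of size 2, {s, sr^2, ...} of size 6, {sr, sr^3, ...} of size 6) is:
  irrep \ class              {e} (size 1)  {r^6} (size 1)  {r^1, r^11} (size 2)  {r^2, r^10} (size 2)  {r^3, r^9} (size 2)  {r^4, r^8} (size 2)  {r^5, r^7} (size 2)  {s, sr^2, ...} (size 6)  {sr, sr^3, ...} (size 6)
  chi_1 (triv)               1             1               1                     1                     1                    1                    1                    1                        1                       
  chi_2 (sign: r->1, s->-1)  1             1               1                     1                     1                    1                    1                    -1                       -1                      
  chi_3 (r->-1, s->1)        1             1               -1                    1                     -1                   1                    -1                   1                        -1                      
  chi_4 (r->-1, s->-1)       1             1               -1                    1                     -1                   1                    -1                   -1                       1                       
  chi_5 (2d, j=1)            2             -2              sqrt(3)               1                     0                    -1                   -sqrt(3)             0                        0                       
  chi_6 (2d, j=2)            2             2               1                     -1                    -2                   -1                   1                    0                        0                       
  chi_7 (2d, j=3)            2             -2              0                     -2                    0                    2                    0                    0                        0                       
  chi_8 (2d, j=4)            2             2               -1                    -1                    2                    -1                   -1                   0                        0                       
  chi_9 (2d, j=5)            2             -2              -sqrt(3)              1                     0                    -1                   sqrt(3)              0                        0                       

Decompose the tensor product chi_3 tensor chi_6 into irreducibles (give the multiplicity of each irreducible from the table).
chi_3 tensor chi_6 = chi_8 (all other irreducibles have multiplicity 0).

Why: The character of a tensor product is the pointwise product (chi_3 * chi_6)(C) = chi_3(C) * chi_6(C):
  {e}: (1)*(2), {r^6}: (1)*(2), {r^1, r^11}: (-1)*(1), {r^2, r^10}: (1)*(-1), {r^3, r^9}: (-1)*(-2), {r^4, r^8}: (1)*(-1), {r^5, r^7}: (-1)*(1), {s, sr^2, ...}: (1)*(0), {sr, sr^3, ...}: (-1)*(0)
so (chi_3 * chi_6) takes values
  {e} -> 2, {r^6} -> 2, {r^1, r^11} -> -1, {r^2, r^10} -> -1, {r^3, r^9} -> 2, {r^4, r^8} -> -1, {r^5, r^7} -> -1, {s, sr^2, ...} -> 0, {sr, sr^3, ...} -> 0.
Now take the inner product of this character with each irreducible chi from the table, <chi_3*chi_6, chi> = (1/24) sum_C |C| (chi_3*chi_6)(C) conj(chi(C)):
  <chi_3*chi_6, chi_1> = (1/24)[1*(2)*conj(1) + 1*(2)*conj(1) + 2*(-1)*conj(1) + 2*(-1)*conj(1) + 2*(2)*conj(1) + 2*(-1)*conj(1) + 2*(-1)*conj(1) + 6*(0)*conj(1) + 6*(0)*conj(1)]
      = (1/24)[(2) + (2) + (-2) + (-2) + (4) + (-2) + (-2) + (0) + (0)] = 0/24 = 0
  <chi_3*chi_6, chi_2> = (1/24)[1*(2)*conj(1) + 1*(2)*conj(1) + 2*(-1)*conj(1) + 2*(-1)*conj(1) + 2*(2)*conj(1) + 2*(-1)*conj(1) + 2*(-1)*conj(1) + 6*(0)*conj(-1) + 6*(0)*conj(-1)]
      = (1/24)[(2) + (2) + (-2) + (-2) + (4) + (-2) + (-2) + (0) + (0)] = 0/24 = 0
  <chi_3*chi_6, chi_3> = (1/24)[1*(2)*conj(1) + 1*(2)*conj(1) + 2*(-1)*conj(-1) + 2*(-1)*conj(1) + 2*(2)*conj(-1) + 2*(-1)*conj(1) + 2*(-1)*conj(-1) + 6*(0)*conj(1) + 6*(0)*conj(-1)]
      = (1/24)[(2) + (2) + (2) + (-2) + (-4) + (-2) + (2) + (0) + (0)] = 0/24 = 0
  <chi_3*chi_6, chi_4> = (1/24)[1*(2)*conj(1) + 1*(2)*conj(1) + 2*(-1)*conj(-1) + 2*(-1)*conj(1) + 2*(2)*conj(-1) + 2*(-1)*conj(1) + 2*(-1)*conj(-1) + 6*(0)*conj(-1) + 6*(0)*conj(1)]
      = (1/24)[(2) + (2) + (2) + (-2) + (-4) + (-2) + (2) + (0) + (0)] = 0/24 = 0
  <chi_3*chi_6, chi_5> = (1/24)[1*(2)*conj(2) + 1*(2)*conj(-2) + 2*(-1)*conj(sqrt(3)) + 2*(-1)*conj(1) + 2*(2)*conj(0) + 2*(-1)*conj(-1) + 2*(-1)*conj(-sqrt(3)) + 6*(0)*conj(0) + 6*(0)*conj(0)]
      = (1/24)[(4) + (-4) + (-2*sqrt(3)) + (-2) + (0) + (2) + (2*sqrt(3)) + (0) + (0)] = 0/24 = 0
  <chi_3*chi_6, chi_6> = (1/24)[1*(2)*conj(2) + 1*(2)*conj(2) + 2*(-1)*conj(1) + 2*(-1)*conj(-1) + 2*(2)*conj(-2) + 2*(-1)*conj(-1) + 2*(-1)*conj(1) + 6*(0)*conj(0) + 6*(0)*conj(0)]
      = (1/24)[(4) + (4) + (-2) + (2) + (-8) + (2) + (-2) + (0) + (0)] = 0/24 = 0
  <chi_3*chi_6, chi_7> = (1/24)[1*(2)*conj(2) + 1*(2)*conj(-2) + 2*(-1)*conj(0) + 2*(-1)*conj(-2) + 2*(2)*conj(0) + 2*(-1)*conj(2) + 2*(-1)*conj(0) + 6*(0)*conj(0) + 6*(0)*conj(0)]
      = (1/24)[(4) + (-4) + (0) + (4) + (0) + (-4) + (0) + (0) + (0)] = 0/24 = 0
  <chi_3*chi_6, chi_8> = (1/24)[1*(2)*conj(2) + 1*(2)*conj(2) + 2*(-1)*conj(-1) + 2*(-1)*conj(-1) + 2*(2)*conj(2) + 2*(-1)*conj(-1) + 2*(-1)*conj(-1) + 6*(0)*conj(0) + 6*(0)*conj(0)]
      = (1/24)[(4) + (4) + (2) + (2) + (8) + (2) + (2) + (0) + (0)] = 24/24 = 1
  <chi_3*chi_6, chi_9> = (1/24)[1*(2)*conj(2) + 1*(2)*conj(-2) + 2*(-1)*conj(-sqrt(3)) + 2*(-1)*conj(1) + 2*(2)*conj(0) + 2*(-1)*conj(-1) + 2*(-1)*conj(sqrt(3)) + 6*(0)*conj(0) + 6*(0)*conj(0)]
      = (1/24)[(4) + (-4) + (2*sqrt(3)) + (-2) + (0) + (2) + (-2*sqrt(3)) + (0) + (0)] = 0/24 = 0
Hence the multiplicities are chi_8: 1. Dimension check: dim(chi_3)*dim(chi_6) = 1*2 = 2 and sum (mult * dim) = 1*2 = 2.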